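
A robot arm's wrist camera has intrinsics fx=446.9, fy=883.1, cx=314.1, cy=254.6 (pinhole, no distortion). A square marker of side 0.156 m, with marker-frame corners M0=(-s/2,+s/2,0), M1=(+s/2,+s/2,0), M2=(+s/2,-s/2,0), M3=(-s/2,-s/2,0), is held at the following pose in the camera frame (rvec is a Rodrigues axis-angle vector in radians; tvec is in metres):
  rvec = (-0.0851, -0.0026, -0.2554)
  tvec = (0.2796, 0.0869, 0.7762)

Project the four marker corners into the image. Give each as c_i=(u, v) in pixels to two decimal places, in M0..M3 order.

c0=(444.23, 463.43) c1=(531.41, 417.79) c2=(505.33, 245.63) c3=(419.55, 290.05)

Intrinsics K: fx=446.9, fy=883.1, cx=314.1, cy=254.6
Marker side s = 0.156 m; corners in marker frame (Z=0):
  M0 = (-0.0780, +0.0780, 0)
  M1 = (+0.0780, +0.0780, 0)
  M2 = (+0.0780, -0.0780, 0)
  M3 = (-0.0780, -0.0780, 0)
rvec = (-0.0851, -0.0026, -0.2554), |rvec| = θ = 0.26922 rad = 15.425°
Rodrigues: sinθ=0.26598, 1−cosθ=0.03602; R = I + sinθ·[k]× + (1−cosθ)·[k]×²:
    [+0.96758 +0.25244 +0.00823]
    [-0.25222 +0.96398 +0.08441]
    [+0.01337 -0.08375 +0.99640]
t = (0.2796, 0.0869, 0.7762) m
M0: Pc = R·M0+t = (+0.22382, +0.18176, +0.76862); u = 446.9·(+0.22382)/0.76862 + 314.1 = 444.2345, v = 883.1·(+0.18176)/0.76862 + 254.6 = 463.4344
M1: Pc = R·M1+t = (+0.37476, +0.14242, +0.77071); u = 446.9·(+0.37476)/0.77071 + 314.1 = 531.4069, v = 883.1·(+0.14242)/0.77071 + 254.6 = 417.7859
M2: Pc = R·M2+t = (+0.33538, -0.00796, +0.78378); u = 446.9·(+0.33538)/0.78378 + 314.1 = 505.3307, v = 883.1·(-0.00796)/0.78378 + 254.6 = 245.6273
M3: Pc = R·M3+t = (+0.18444, +0.03138, +0.78169); u = 446.9·(+0.18444)/0.78169 + 314.1 = 419.5456, v = 883.1·(+0.03138)/0.78169 + 254.6 = 290.0535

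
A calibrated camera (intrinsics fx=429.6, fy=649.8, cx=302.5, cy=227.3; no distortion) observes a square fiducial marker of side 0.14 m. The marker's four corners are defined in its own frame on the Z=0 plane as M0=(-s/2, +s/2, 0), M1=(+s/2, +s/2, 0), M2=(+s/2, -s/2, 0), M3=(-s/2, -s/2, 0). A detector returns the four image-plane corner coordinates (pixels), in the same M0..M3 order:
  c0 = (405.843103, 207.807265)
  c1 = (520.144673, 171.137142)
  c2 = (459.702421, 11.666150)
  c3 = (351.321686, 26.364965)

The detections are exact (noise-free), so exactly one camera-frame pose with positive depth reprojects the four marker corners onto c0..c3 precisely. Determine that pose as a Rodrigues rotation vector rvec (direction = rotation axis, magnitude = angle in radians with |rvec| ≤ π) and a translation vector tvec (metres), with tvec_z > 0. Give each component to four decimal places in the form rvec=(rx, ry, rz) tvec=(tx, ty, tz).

Intrinsics K: fx=429.6, fy=649.8, cx=302.5, cy=227.3
Marker side s = 0.14 m; corners in marker frame (Z=0):
  M0 = (-0.0700, +0.0700, 0)
  M1 = (+0.0700, +0.0700, 0)
  M2 = (+0.0700, -0.0700, 0)
  M3 = (-0.0700, -0.0700, 0)
Detected image corners:
  c0 = (405.843103, 207.807265) px
  c1 = (520.144673, 171.137142) px
  c2 = (459.702421, 11.666150) px
  c3 = (351.321686, 26.364965) px
Planar DLT: solve 8×8 A·h = b for H (H[2,2]=1):
  H  [+1142.01492 +67.21714 +435.77866]
  H  [-95.58881 +1130.43581 +98.79005]
  H  [+0.80114 -0.79344 +1.00000]
B = K⁻¹H; ‖b₁‖=2.282574, ‖b₂‖=2.282574; λ = 2/(‖b₁‖+‖b₂‖) = 0.438102, sign → tz>0 ⇒ λ=+0.438102
r₁ = λ·B[:,0] = (+0.91748,-0.18722,+0.35098); r₂ = λ·B[:,1] = (+0.31331,+0.88374,-0.34761)
r₃ = r₁×r₂ = (-0.24510,+0.42889,+0.86947); SVD([r₁ r₂ r₃]) → R = UVᵀ:
  R  [+0.91748 +0.31331 -0.24510]
  R  [-0.18722 +0.88374 +0.42889]
  R  [+0.35098 -0.34761 +0.86947]
t = (+0.13592, -0.08664, +0.43810) m
tr R = 2.670694; θ = arccos((tr R − 1)/2) = 0.582033 rad = 33.348°
axis k = ((R−Rᵀ)₃₂, (R−Rᵀ)₁₃, (R−Rᵀ)₂₁) / (2 sinθ) = (-0.706260, -0.542160, -0.455258)
rvec = θ·k = (-0.411066, -0.315555, -0.264975)

rvec=(-0.4111, -0.3156, -0.2650) tvec=(0.1359, -0.0866, 0.4381)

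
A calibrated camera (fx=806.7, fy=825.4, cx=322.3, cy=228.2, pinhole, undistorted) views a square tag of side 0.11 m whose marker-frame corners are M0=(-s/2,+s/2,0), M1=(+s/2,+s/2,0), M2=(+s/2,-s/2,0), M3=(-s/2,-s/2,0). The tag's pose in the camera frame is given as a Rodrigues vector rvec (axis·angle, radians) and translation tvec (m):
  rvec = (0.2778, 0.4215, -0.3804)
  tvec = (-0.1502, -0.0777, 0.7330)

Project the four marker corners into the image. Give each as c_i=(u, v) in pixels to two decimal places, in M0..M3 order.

Intrinsics K: fx=806.7, fy=825.4, cx=322.3, cy=228.2
Marker side s = 0.11 m; corners in marker frame (Z=0):
  M0 = (-0.0550, +0.0550, 0)
  M1 = (+0.0550, +0.0550, 0)
  M2 = (+0.0550, -0.0550, 0)
  M3 = (-0.0550, -0.0550, 0)
rvec = (0.2778, 0.4215, -0.3804), |rvec| = θ = 0.63209 rad = 36.216°
Rodrigues: sinθ=0.59083, 1−cosθ=0.19321; R = I + sinθ·[k]× + (1−cosθ)·[k]×²:
    [+0.84411 +0.41219 +0.34289]
    [-0.29895 +0.89271 -0.33720]
    [-0.44509 +0.18213 +0.87677]
t = (-0.1502, -0.0777, 0.7330) m
M0: Pc = R·M0+t = (-0.17396, -0.01216, +0.76750); u = 806.7·(-0.17396)/0.76750 + 322.3 = 139.4590, v = 825.4·(-0.01216)/0.76750 + 228.2 = 215.1236
M1: Pc = R·M1+t = (-0.08110, -0.04504, +0.71854); u = 806.7·(-0.08110)/0.71854 + 322.3 = 231.2457, v = 825.4·(-0.04504)/0.71854 + 228.2 = 176.4578
M2: Pc = R·M2+t = (-0.12644, -0.14324, +0.69850); u = 806.7·(-0.12644)/0.69850 + 322.3 = 176.2695, v = 825.4·(-0.14324)/0.69850 + 228.2 = 58.9364
M3: Pc = R·M3+t = (-0.21930, -0.11036, +0.74746); u = 806.7·(-0.21930)/0.74746 + 322.3 = 85.6236, v = 825.4·(-0.11036)/0.74746 + 228.2 = 106.3365

c0=(139.46, 215.12) c1=(231.25, 176.46) c2=(176.27, 58.94) c3=(85.62, 106.34)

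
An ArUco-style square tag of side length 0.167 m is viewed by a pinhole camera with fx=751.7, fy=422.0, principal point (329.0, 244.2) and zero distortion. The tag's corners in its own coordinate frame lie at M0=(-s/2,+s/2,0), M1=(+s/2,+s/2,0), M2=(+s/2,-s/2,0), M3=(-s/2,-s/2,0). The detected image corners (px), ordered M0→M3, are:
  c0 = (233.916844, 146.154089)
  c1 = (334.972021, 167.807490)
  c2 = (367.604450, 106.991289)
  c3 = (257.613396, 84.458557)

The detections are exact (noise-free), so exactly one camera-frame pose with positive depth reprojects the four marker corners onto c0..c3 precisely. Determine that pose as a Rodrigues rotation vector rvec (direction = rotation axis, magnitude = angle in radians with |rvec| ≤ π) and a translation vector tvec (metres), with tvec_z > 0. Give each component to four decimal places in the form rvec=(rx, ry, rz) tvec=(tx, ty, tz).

rvec=(0.5357, 0.2001, 0.3437) tvec=(-0.0458, -0.3031, 1.0962)

Intrinsics K: fx=751.7, fy=422.0, cx=329.0, cy=244.2
Marker side s = 0.167 m; corners in marker frame (Z=0):
  M0 = (-0.0835, +0.0835, 0)
  M1 = (+0.0835, +0.0835, 0)
  M2 = (+0.0835, -0.0835, 0)
  M3 = (-0.0835, -0.0835, 0)
Detected image corners:
  c0 = (233.916844, 146.154089) px
  c1 = (334.972021, 167.807490) px
  c2 = (367.604450, 106.991289) px
  c3 = (257.613396, 84.458557) px
Planar DLT: solve 8×8 A·h = b for H (H[2,2]=1):
  H  [+604.40013 -24.12124 +297.56864]
  H  [+121.01582 +427.90977 +127.50776]
  H  [-0.08842 +0.48348 +1.00000]
B = K⁻¹H; ‖b₁‖=0.912266, ‖b₂‖=0.912266; λ = 2/(‖b₁‖+‖b₂‖) = 1.096171, sign → tz>0 ⇒ λ=+1.096171
r₁ = λ·B[:,0] = (+0.92379,+0.37043,-0.09692); r₂ = λ·B[:,1] = (-0.26713,+0.80484,+0.52997)
r₃ = r₁×r₂ = (+0.27432,-0.46369,+0.84246); SVD([r₁ r₂ r₃]) → R = UVᵀ:
  R  [+0.92379 -0.26713 +0.27432]
  R  [+0.37043 +0.80484 -0.46369]
  R  [-0.09692 +0.52997 +0.84246]
t = (-0.04583, -0.30312, +1.09617) m
tr R = 2.571088; θ = arccos((tr R − 1)/2) = 0.667222 rad = 38.229°
axis k = ((R−Rᵀ)₃₂, (R−Rᵀ)₁₃, (R−Rᵀ)₂₁) / (2 sinθ) = (+0.802891, +0.299968, +0.515155)
rvec = θ·k = (+0.535707, +0.200145, +0.343723)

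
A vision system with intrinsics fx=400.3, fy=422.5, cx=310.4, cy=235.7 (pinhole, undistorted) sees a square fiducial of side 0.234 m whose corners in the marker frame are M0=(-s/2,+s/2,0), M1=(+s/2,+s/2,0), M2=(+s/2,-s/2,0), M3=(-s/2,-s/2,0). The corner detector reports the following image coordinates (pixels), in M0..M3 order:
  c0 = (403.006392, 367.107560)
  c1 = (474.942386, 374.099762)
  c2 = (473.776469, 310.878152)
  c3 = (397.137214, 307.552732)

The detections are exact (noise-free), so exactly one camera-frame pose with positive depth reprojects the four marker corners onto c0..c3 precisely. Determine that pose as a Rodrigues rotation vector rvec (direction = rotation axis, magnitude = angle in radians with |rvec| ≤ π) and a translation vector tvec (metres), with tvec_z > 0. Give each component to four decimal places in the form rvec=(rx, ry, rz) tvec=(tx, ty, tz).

Intrinsics K: fx=400.3, fy=422.5, cx=310.4, cy=235.7
Marker side s = 0.234 m; corners in marker frame (Z=0):
  M0 = (-0.1170, +0.1170, 0)
  M1 = (+0.1170, +0.1170, 0)
  M2 = (+0.1170, -0.1170, 0)
  M3 = (-0.1170, -0.1170, 0)
Detected image corners:
  c0 = (403.006392, 367.107560) px
  c1 = (474.942386, 374.099762) px
  c2 = (473.776469, 310.878152) px
  c3 = (397.137214, 307.552732) px
Planar DLT: solve 8×8 A·h = b for H (H[2,2]=1):
  H  [+195.10428 +139.43254 +436.06105]
  H  [-72.56526 +358.54576 +340.84443]
  H  [-0.27911 +0.28378 +1.00000]
B = K⁻¹H; ‖b₁‖=0.757313, ‖b₂‖=0.757313; λ = 2/(‖b₁‖+‖b₂‖) = 1.320458, sign → tz>0 ⇒ λ=+1.320458
r₁ = λ·B[:,0] = (+0.92937,-0.02119,-0.36855); r₂ = λ·B[:,1] = (+0.16938,+0.91154,+0.37472)
r₃ = r₁×r₂ = (+0.32801,-0.41067,+0.85074); SVD([r₁ r₂ r₃]) → R = UVᵀ:
  R  [+0.92937 +0.16938 +0.32801]
  R  [-0.02119 +0.91154 -0.41067]
  R  [-0.36855 +0.37472 +0.85074]
t = (+0.41451, +0.32861, +1.32046) m
tr R = 2.691641; θ = arccos((tr R − 1)/2) = 0.562695 rad = 32.240°
axis k = ((R−Rᵀ)₃₂, (R−Rᵀ)₁₃, (R−Rᵀ)₂₁) / (2 sinθ) = (+0.736119, +0.652860, -0.178613)
rvec = θ·k = (+0.414210, +0.367361, -0.100504)

rvec=(0.4142, 0.3674, -0.1005) tvec=(0.4145, 0.3286, 1.3205)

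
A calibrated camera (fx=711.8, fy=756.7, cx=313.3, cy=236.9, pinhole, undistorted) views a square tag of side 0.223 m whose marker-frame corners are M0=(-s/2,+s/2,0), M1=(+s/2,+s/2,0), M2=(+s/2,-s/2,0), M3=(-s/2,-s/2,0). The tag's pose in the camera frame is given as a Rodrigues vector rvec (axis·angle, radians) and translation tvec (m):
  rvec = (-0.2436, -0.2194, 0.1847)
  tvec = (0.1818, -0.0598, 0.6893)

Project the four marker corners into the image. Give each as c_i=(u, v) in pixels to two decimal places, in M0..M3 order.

Intrinsics K: fx=711.8, fy=756.7, cx=313.3, cy=236.9
Marker side s = 0.223 m; corners in marker frame (Z=0):
  M0 = (-0.1115, +0.1115, 0)
  M1 = (+0.1115, +0.1115, 0)
  M2 = (+0.1115, -0.1115, 0)
  M3 = (-0.1115, -0.1115, 0)
rvec = (-0.2436, -0.2194, 0.1847), |rvec| = θ = 0.37629 rad = 21.560°
Rodrigues: sinθ=0.36747, 1−cosθ=0.06996; R = I + sinθ·[k]× + (1−cosθ)·[k]×²:
    [+0.95936 -0.15396 -0.23649]
    [+0.20678 +0.95382 +0.21787]
    [+0.19203 -0.25792 +0.94689]
t = (0.1818, -0.0598, 0.6893) m
M0: Pc = R·M0+t = (+0.05766, +0.02349, +0.63913); u = 711.8·(+0.05766)/0.63913 + 313.3 = 377.5212, v = 756.7·(+0.02349)/0.63913 + 236.9 = 264.7169
M1: Pc = R·M1+t = (+0.27160, +0.06961, +0.68195); u = 711.8·(+0.27160)/0.68195 + 313.3 = 596.7885, v = 756.7·(+0.06961)/0.68195 + 236.9 = 314.1366
M2: Pc = R·M2+t = (+0.30594, -0.14309, +0.73947); u = 711.8·(+0.30594)/0.73947 + 313.3 = 607.7881, v = 756.7·(-0.14309)/0.73947 + 236.9 = 90.4706
M3: Pc = R·M3+t = (+0.09200, -0.18921, +0.69665); u = 711.8·(+0.09200)/0.69665 + 313.3 = 407.2996, v = 756.7·(-0.18921)/0.69665 + 236.9 = 31.3825

c0=(377.52, 264.72) c1=(596.79, 314.14) c2=(607.79, 90.47) c3=(407.30, 31.38)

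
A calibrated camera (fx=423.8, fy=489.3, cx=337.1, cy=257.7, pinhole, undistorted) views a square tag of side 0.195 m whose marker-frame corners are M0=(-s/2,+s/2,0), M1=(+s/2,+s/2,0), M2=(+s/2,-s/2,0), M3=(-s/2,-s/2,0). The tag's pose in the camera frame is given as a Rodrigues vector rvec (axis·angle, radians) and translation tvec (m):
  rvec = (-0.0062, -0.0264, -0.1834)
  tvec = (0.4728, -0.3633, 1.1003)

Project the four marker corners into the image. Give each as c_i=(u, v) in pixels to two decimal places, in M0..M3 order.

c0=(489.56, 146.37) c1=(562.51, 131.13) c2=(548.69, 46.18) c3=(475.73, 61.01)

Intrinsics K: fx=423.8, fy=489.3, cx=337.1, cy=257.7
Marker side s = 0.195 m; corners in marker frame (Z=0):
  M0 = (-0.0975, +0.0975, 0)
  M1 = (+0.0975, +0.0975, 0)
  M2 = (+0.0975, -0.0975, 0)
  M3 = (-0.0975, -0.0975, 0)
rvec = (-0.0062, -0.0264, -0.1834), |rvec| = θ = 0.18539 rad = 10.622°
Rodrigues: sinθ=0.18433, 1−cosθ=0.01714; R = I + sinθ·[k]× + (1−cosθ)·[k]×²:
    [+0.98288 +0.18243 -0.02568]
    [-0.18227 +0.98321 +0.00858]
    [+0.02682 -0.00375 +0.99963]
t = (0.4728, -0.3633, 1.1003) m
M0: Pc = R·M0+t = (+0.39476, -0.24967, +1.09732); u = 423.8·(+0.39476)/1.09732 + 337.1 = 489.5602, v = 489.3·(-0.24967)/1.09732 + 257.7 = 146.3729
M1: Pc = R·M1+t = (+0.58642, -0.28521, +1.10255); u = 423.8·(+0.58642)/1.10255 + 337.1 = 562.5087, v = 489.3·(-0.28521)/1.10255 + 257.7 = 131.1275
M2: Pc = R·M2+t = (+0.55084, -0.47693, +1.10328); u = 423.8·(+0.55084)/1.10328 + 337.1 = 548.6941, v = 489.3·(-0.47693)/1.10328 + 257.7 = 46.1817
M3: Pc = R·M3+t = (+0.35918, -0.44139, +1.09805); u = 423.8·(+0.35918)/1.09805 + 337.1 = 475.7285, v = 489.3·(-0.44139)/1.09805 + 257.7 = 61.0124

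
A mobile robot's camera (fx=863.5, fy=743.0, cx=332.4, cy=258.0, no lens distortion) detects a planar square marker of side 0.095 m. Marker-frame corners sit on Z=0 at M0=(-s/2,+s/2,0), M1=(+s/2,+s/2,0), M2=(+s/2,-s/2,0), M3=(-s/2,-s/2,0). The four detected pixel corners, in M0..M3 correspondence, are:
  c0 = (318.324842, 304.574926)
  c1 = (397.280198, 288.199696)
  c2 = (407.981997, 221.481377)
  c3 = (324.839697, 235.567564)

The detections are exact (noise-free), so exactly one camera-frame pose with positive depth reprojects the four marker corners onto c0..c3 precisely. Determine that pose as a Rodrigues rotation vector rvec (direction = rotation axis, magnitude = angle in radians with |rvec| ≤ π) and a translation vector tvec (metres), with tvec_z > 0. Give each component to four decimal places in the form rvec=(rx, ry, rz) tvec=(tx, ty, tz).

rvec=(0.5601, -0.4909, -0.0620) tvec=(0.0311, 0.0062, 0.8796)

Intrinsics K: fx=863.5, fy=743.0, cx=332.4, cy=258.0
Marker side s = 0.095 m; corners in marker frame (Z=0):
  M0 = (-0.0475, +0.0475, 0)
  M1 = (+0.0475, +0.0475, 0)
  M2 = (+0.0475, -0.0475, 0)
  M3 = (-0.0475, -0.0475, 0)
Detected image corners:
  c0 = (318.324842, 304.574926) px
  c1 = (397.280198, 288.199696) px
  c2 = (407.981997, 221.481377) px
  c3 = (324.839697, 235.567564) px
Planar DLT: solve 8×8 A·h = b for H (H[2,2]=1):
  H  [+1029.50215 +124.57978 +362.92570]
  H  [-32.38847 +870.40980 +263.23920]
  H  [+0.48875 +0.59570 +1.00000]
B = K⁻¹H; ‖b₁‖=1.136924, ‖b₂‖=1.136924; λ = 2/(‖b₁‖+‖b₂‖) = 0.879566, sign → tz>0 ⇒ λ=+0.879566
r₁ = λ·B[:,0] = (+0.88317,-0.18762,+0.42989); r₂ = λ·B[:,1] = (-0.07480,+0.84846,+0.52395)
r₃ = r₁×r₂ = (-0.46304,-0.49490,+0.73530); SVD([r₁ r₂ r₃]) → R = UVᵀ:
  R  [+0.88317 -0.07480 -0.46304]
  R  [-0.18762 +0.84846 -0.49490]
  R  [+0.42989 +0.52395 +0.73530]
t = (+0.03109, +0.00620, +0.87957) m
tr R = 2.466931; θ = arccos((tr R − 1)/2) = 0.747390 rad = 42.822°
axis k = ((R−Rᵀ)₃₂, (R−Rᵀ)₁₃, (R−Rᵀ)₂₁) / (2 sinθ) = (+0.749455, -0.656833, -0.082990)
rvec = θ·k = (+0.560135, -0.490910, -0.062026)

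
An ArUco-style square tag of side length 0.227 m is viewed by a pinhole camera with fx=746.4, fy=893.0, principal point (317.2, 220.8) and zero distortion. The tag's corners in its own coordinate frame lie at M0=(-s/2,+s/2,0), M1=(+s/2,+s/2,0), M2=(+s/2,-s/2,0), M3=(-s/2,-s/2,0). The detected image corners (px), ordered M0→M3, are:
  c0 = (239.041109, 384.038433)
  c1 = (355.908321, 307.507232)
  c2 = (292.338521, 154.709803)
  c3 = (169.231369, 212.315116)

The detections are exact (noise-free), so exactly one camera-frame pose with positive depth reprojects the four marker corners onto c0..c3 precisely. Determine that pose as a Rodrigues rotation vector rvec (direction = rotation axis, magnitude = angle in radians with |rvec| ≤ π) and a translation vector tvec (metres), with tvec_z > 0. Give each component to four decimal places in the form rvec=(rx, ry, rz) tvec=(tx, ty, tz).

rvec=(-0.1854, -0.5679, -0.4328) tvec=(-0.0751, 0.0523, 1.1239)

Intrinsics K: fx=746.4, fy=893.0, cx=317.2, cy=220.8
Marker side s = 0.227 m; corners in marker frame (Z=0):
  M0 = (-0.1135, +0.1135, 0)
  M1 = (+0.1135, +0.1135, 0)
  M2 = (+0.1135, -0.1135, 0)
  M3 = (-0.1135, -0.1135, 0)
Detected image corners:
  c0 = (239.041109, 384.038433) px
  c1 = (355.908321, 307.507232) px
  c2 = (292.338521, 154.709803) px
  c3 = (169.231369, 212.315116) px
Planar DLT: solve 8×8 A·h = b for H (H[2,2]=1):
  H  [+659.35158 +280.88183 +267.32547]
  H  [-164.28174 +700.30476 +262.33621]
  H  [+0.49484 -0.04594 +1.00000]
B = K⁻¹H; ‖b₁‖=0.889796, ‖b₂‖=0.889796; λ = 2/(‖b₁‖+‖b₂‖) = 1.123853, sign → tz>0 ⇒ λ=+1.123853
r₁ = λ·B[:,0] = (+0.75645,-0.34426,+0.55613); r₂ = λ·B[:,1] = (+0.44486,+0.89411,-0.05163)
r₃ = r₁×r₂ = (-0.47947,+0.28646,+0.82949); SVD([r₁ r₂ r₃]) → R = UVᵀ:
  R  [+0.75645 +0.44486 -0.47947]
  R  [-0.34426 +0.89411 +0.28646]
  R  [+0.55613 -0.05163 +0.82949]
t = (-0.07510, +0.05227, +1.12385) m
tr R = 2.480046; θ = arccos((tr R − 1)/2) = 0.737692 rad = 42.267°
axis k = ((R−Rᵀ)₃₂, (R−Rᵀ)₁₃, (R−Rᵀ)₂₁) / (2 sinθ) = (-0.251333, -0.769864, -0.586636)
rvec = θ·k = (-0.185406, -0.567922, -0.432756)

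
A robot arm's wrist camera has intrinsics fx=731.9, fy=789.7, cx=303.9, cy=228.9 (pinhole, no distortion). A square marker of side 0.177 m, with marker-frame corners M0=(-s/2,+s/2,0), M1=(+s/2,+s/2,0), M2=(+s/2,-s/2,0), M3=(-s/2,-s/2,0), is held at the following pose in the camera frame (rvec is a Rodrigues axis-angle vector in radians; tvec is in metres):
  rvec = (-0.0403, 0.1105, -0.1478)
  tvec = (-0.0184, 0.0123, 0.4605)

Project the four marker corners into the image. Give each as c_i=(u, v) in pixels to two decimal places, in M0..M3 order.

c0=(158.38, 420.46) c1=(437.25, 381.91) c2=(393.58, 75.64) c3=(121.47, 125.71)

Intrinsics K: fx=731.9, fy=789.7, cx=303.9, cy=228.9
Marker side s = 0.177 m; corners in marker frame (Z=0):
  M0 = (-0.0885, +0.0885, 0)
  M1 = (+0.0885, +0.0885, 0)
  M2 = (+0.0885, -0.0885, 0)
  M3 = (-0.0885, -0.0885, 0)
rvec = (-0.0403, 0.1105, -0.1478), |rvec| = θ = 0.18889 rad = 10.823°
Rodrigues: sinθ=0.18777, 1−cosθ=0.01779; R = I + sinθ·[k]× + (1−cosθ)·[k]×²:
    [+0.98302 +0.14470 +0.11281]
    [-0.14914 +0.98830 +0.03192]
    [-0.10687 -0.04820 +0.99310]
t = (-0.0184, 0.0123, 0.4605) m
M0: Pc = R·M0+t = (-0.09259, +0.11296, +0.46569); u = 731.9·(-0.09259)/0.46569 + 303.9 = 158.3799, v = 789.7·(+0.11296)/0.46569 + 228.9 = 420.4587
M1: Pc = R·M1+t = (+0.08140, +0.08657, +0.44678); u = 731.9·(+0.08140)/0.44678 + 303.9 = 437.2541, v = 789.7·(+0.08657)/0.44678 + 228.9 = 381.9091
M2: Pc = R·M2+t = (+0.05579, -0.08836, +0.45531); u = 731.9·(+0.05579)/0.45531 + 303.9 = 393.5838, v = 789.7·(-0.08836)/0.45531 + 228.9 = 75.6391
M3: Pc = R·M3+t = (-0.11820, -0.06197, +0.47422); u = 731.9·(-0.11820)/0.47422 + 303.9 = 121.4688, v = 789.7·(-0.06197)/0.47422 + 228.9 = 125.7123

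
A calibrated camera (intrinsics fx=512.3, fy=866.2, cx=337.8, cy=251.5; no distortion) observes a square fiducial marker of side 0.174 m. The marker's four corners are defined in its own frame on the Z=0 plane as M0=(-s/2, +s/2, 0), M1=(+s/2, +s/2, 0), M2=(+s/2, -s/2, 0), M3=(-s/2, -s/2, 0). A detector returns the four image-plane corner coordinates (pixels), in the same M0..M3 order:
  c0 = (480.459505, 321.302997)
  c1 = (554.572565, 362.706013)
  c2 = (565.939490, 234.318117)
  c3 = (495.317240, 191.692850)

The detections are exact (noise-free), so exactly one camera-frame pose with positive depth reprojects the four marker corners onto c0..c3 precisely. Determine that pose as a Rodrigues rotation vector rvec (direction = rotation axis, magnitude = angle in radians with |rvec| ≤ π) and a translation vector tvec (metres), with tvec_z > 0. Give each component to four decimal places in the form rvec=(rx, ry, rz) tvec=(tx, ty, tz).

Intrinsics K: fx=512.3, fy=866.2, cx=337.8, cy=251.5
Marker side s = 0.174 m; corners in marker frame (Z=0):
  M0 = (-0.0870, +0.0870, 0)
  M1 = (+0.0870, +0.0870, 0)
  M2 = (+0.0870, -0.0870, 0)
  M3 = (-0.0870, -0.0870, 0)
Detected image corners:
  c0 = (480.459505, 321.302997) px
  c1 = (554.572565, 362.706013) px
  c2 = (565.939490, 234.318117) px
  c3 = (495.317240, 191.692850) px
Planar DLT: solve 8×8 A·h = b for H (H[2,2]=1):
  H  [+487.31490 -207.54636 +524.64646]
  H  [+279.46656 +671.27293 +276.33812]
  H  [+0.13668 -0.25246 +1.00000]
B = K⁻¹H; ‖b₁‖=0.916650, ‖b₂‖=0.916650; λ = 2/(‖b₁‖+‖b₂‖) = 1.090929, sign → tz>0 ⇒ λ=+1.090929
r₁ = λ·B[:,0] = (+0.93941,+0.30868,+0.14911); r₂ = λ·B[:,1] = (-0.26036,+0.92540,-0.27542)
r₃ = r₁×r₂ = (-0.22300,+0.21991,+0.94969); SVD([r₁ r₂ r₃]) → R = UVᵀ:
  R  [+0.93941 -0.26036 -0.22300]
  R  [+0.30868 +0.92540 +0.21991]
  R  [+0.14911 -0.27542 +0.94969]
t = (+0.39788, +0.03128, +1.09093) m
tr R = 2.814494; θ = arccos((tr R − 1)/2) = 0.434105 rad = 24.872°
axis k = ((R−Rᵀ)₃₂, (R−Rᵀ)₁₃, (R−Rᵀ)₂₁) / (2 sinθ) = (-0.588831, -0.442350, +0.676465)
rvec = θ·k = (-0.255614, -0.192026, +0.293657)

rvec=(-0.2556, -0.1920, 0.2937) tvec=(0.3979, 0.0313, 1.0909)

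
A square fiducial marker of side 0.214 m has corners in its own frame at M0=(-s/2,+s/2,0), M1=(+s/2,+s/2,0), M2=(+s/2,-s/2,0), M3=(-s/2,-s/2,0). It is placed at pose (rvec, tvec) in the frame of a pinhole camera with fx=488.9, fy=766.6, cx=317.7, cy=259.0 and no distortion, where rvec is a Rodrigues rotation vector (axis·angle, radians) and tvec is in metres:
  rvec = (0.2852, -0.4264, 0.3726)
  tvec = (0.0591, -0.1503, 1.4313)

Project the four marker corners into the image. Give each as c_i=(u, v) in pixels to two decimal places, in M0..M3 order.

Intrinsics K: fx=488.9, fy=766.6, cx=317.7, cy=259.0
Marker side s = 0.214 m; corners in marker frame (Z=0):
  M0 = (-0.1070, +0.1070, 0)
  M1 = (+0.1070, +0.1070, 0)
  M2 = (+0.1070, -0.1070, 0)
  M3 = (-0.1070, -0.1070, 0)
rvec = (0.2852, -0.4264, 0.3726), |rvec| = θ = 0.63402 rad = 36.327°
Rodrigues: sinθ=0.59239, 1−cosθ=0.19435; R = I + sinθ·[k]× + (1−cosθ)·[k]×²:
    [+0.84498 -0.40693 -0.34702]
    [+0.28934 +0.89355 -0.34329]
    [+0.44978 +0.18966 +0.87277]
t = (0.0591, -0.1503, 1.4313) m
M0: Pc = R·M0+t = (-0.07485, -0.08565, +1.40347); u = 488.9·(-0.07485)/1.40347 + 317.7 = 291.6246, v = 766.6·(-0.08565)/1.40347 + 259.0 = 212.2169
M1: Pc = R·M1+t = (+0.10597, -0.02373, +1.49972); u = 488.9·(+0.10597)/1.49972 + 317.7 = 352.2459, v = 766.6·(-0.02373)/1.49972 + 259.0 = 246.8699
M2: Pc = R·M2+t = (+0.19305, -0.21495, +1.45913); u = 488.9·(+0.19305)/1.45913 + 317.7 = 382.3850, v = 766.6·(-0.21495)/1.45913 + 259.0 = 146.0689
M3: Pc = R·M3+t = (+0.01223, -0.27687, +1.36288); u = 488.9·(+0.01223)/1.36288 + 317.7 = 322.0868, v = 766.6·(-0.27687)/1.36288 + 259.0 = 103.2650

c0=(291.62, 212.22) c1=(352.25, 246.87) c2=(382.38, 146.07) c3=(322.09, 103.26)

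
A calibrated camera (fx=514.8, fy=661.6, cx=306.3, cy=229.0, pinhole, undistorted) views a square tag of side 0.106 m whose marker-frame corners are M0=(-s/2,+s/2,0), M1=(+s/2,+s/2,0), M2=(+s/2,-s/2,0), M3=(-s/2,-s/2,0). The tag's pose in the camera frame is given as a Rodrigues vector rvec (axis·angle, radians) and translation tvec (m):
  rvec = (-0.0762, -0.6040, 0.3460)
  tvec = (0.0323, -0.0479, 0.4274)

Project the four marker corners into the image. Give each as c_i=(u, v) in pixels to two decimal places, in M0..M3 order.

Intrinsics K: fx=514.8, fy=661.6, cx=306.3, cy=229.0
Marker side s = 0.106 m; corners in marker frame (Z=0):
  M0 = (-0.0530, +0.0530, 0)
  M1 = (+0.0530, +0.0530, 0)
  M2 = (+0.0530, -0.0530, 0)
  M3 = (-0.0530, -0.0530, 0)
rvec = (-0.0762, -0.6040, 0.3460), |rvec| = θ = 0.70024 rad = 40.121°
Rodrigues: sinθ=0.64440, 1−cosθ=0.23531; R = I + sinθ·[k]× + (1−cosθ)·[k]×²:
    [+0.76747 -0.29632 -0.56849]
    [+0.34050 +0.93976 -0.03017]
    [+0.54318 -0.17042 +0.82214]
t = (0.0323, -0.0479, 0.4274) m
M0: Pc = R·M0+t = (-0.02408, -0.01614, +0.38958); u = 514.8·(-0.02408)/0.38958 + 306.3 = 274.4786, v = 661.6·(-0.01614)/0.38958 + 229.0 = 201.5922
M1: Pc = R·M1+t = (+0.05727, +0.01995, +0.44716); u = 514.8·(+0.05727)/0.44716 + 306.3 = 372.2346, v = 661.6·(+0.01995)/0.44716 + 229.0 = 258.5229
M2: Pc = R·M2+t = (+0.08868, -0.07966, +0.46522); u = 514.8·(+0.08868)/0.46522 + 306.3 = 404.4320, v = 661.6·(-0.07966)/0.46522 + 229.0 = 115.7123
M3: Pc = R·M3+t = (+0.00733, -0.11575, +0.40764); u = 514.8·(+0.00733)/0.40764 + 306.3 = 315.5555, v = 661.6·(-0.11575)/0.40764 + 229.0 = 41.1332

c0=(274.48, 201.59) c1=(372.23, 258.52) c2=(404.43, 115.71) c3=(315.56, 41.13)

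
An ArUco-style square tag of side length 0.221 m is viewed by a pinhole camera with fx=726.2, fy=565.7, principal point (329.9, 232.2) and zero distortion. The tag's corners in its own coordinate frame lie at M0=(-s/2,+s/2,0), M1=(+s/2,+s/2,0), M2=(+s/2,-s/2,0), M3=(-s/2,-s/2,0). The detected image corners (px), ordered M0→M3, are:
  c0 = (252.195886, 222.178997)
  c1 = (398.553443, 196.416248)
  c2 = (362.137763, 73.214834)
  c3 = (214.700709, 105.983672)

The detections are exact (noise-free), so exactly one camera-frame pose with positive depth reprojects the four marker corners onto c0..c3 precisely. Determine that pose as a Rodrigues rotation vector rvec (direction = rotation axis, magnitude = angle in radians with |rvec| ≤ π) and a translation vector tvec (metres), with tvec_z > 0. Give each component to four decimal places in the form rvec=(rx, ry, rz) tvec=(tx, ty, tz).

rvec=(0.1255, 0.2392, -0.2230) tvec=(-0.0350, -0.1483, 1.0262)

Intrinsics K: fx=726.2, fy=565.7, cx=329.9, cy=232.2
Marker side s = 0.221 m; corners in marker frame (Z=0):
  M0 = (-0.1105, +0.1105, 0)
  M1 = (+0.1105, +0.1105, 0)
  M2 = (+0.1105, -0.1105, 0)
  M3 = (-0.1105, -0.1105, 0)
Detected image corners:
  c0 = (252.195886, 222.178997) px
  c1 = (398.553443, 196.416248) px
  c2 = (362.137763, 73.214834) px
  c3 = (214.700709, 105.983672) px
Planar DLT: solve 8×8 A·h = b for H (H[2,2]=1):
  H  [+590.44780 +196.16117 +305.12626]
  H  [-168.40247 +555.26000 +150.46175]
  H  [-0.24184 +0.09409 +1.00000]
B = K⁻¹H; ‖b₁‖=0.974504, ‖b₂‖=0.974504; λ = 2/(‖b₁‖+‖b₂‖) = 1.026164, sign → tz>0 ⇒ λ=+1.026164
r₁ = λ·B[:,0] = (+0.94708,-0.20361,-0.24817); r₂ = λ·B[:,1] = (+0.23332,+0.96759,+0.09655)
r₃ = r₁×r₂ = (+0.22047,-0.14935,+0.96389); SVD([r₁ r₂ r₃]) → R = UVᵀ:
  R  [+0.94708 +0.23332 +0.22047]
  R  [-0.20361 +0.96759 -0.14935]
  R  [-0.24817 +0.09655 +0.96389]
t = (-0.03501, -0.14827, +1.02616) m
tr R = 2.878563; θ = arccos((tr R − 1)/2) = 0.350266 rad = 20.069°
axis k = ((R−Rᵀ)₃₂, (R−Rᵀ)₁₃, (R−Rᵀ)₂₁) / (2 sinθ) = (+0.358305, +0.682849, -0.636660)
rvec = θ·k = (+0.125502, +0.239179, -0.223000)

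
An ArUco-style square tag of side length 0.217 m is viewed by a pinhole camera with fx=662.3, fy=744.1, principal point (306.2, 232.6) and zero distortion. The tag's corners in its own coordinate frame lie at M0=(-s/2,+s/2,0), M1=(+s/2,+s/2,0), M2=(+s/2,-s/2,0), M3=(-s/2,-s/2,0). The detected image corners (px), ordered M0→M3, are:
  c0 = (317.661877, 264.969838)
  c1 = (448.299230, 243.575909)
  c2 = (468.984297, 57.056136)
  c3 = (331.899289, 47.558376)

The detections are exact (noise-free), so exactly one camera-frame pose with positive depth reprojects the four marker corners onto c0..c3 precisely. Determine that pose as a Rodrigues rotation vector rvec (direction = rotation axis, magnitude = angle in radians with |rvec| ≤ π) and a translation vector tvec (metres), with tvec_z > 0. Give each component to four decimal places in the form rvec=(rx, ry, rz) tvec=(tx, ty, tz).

Intrinsics K: fx=662.3, fy=744.1, cx=306.2, cy=232.6
Marker side s = 0.217 m; corners in marker frame (Z=0):
  M0 = (-0.1085, +0.1085, 0)
  M1 = (+0.1085, +0.1085, 0)
  M2 = (+0.1085, -0.1085, 0)
  M3 = (-0.1085, -0.1085, 0)
Detected image corners:
  c0 = (317.661877, 264.969838) px
  c1 = (448.299230, 243.575909) px
  c2 = (468.984297, 57.056136) px
  c3 = (331.899289, 47.558376) px
Planar DLT: solve 8×8 A·h = b for H (H[2,2]=1):
  H  [+896.10174 +41.81889 +396.59875]
  H  [+79.62688 +973.50684 +156.51229]
  H  [+0.71414 +0.31512 +1.00000]
B = K⁻¹H; ‖b₁‖=1.252886, ‖b₂‖=1.252886; λ = 2/(‖b₁‖+‖b₂‖) = 0.798157, sign → tz>0 ⇒ λ=+0.798157
r₁ = λ·B[:,0] = (+0.81639,-0.09277,+0.57000); r₂ = λ·B[:,1] = (-0.06589,+0.96561,+0.25152)
r₃ = r₁×r₂ = (-0.57373,-0.24289,+0.78220); SVD([r₁ r₂ r₃]) → R = UVᵀ:
  R  [+0.81639 -0.06589 -0.57373]
  R  [-0.09277 +0.96561 -0.24289]
  R  [+0.57000 +0.25152 +0.78220]
t = (+0.10894, -0.08162, +0.79816) m
tr R = 2.564203; θ = arccos((tr R − 1)/2) = 0.672765 rad = 38.547°
axis k = ((R−Rᵀ)₃₂, (R−Rᵀ)₁₃, (R−Rᵀ)₂₁) / (2 sinθ) = (+0.396699, -0.917695, -0.021568)
rvec = θ·k = (+0.266886, -0.617394, -0.014510)

rvec=(0.2669, -0.6174, -0.0145) tvec=(0.1089, -0.0816, 0.7982)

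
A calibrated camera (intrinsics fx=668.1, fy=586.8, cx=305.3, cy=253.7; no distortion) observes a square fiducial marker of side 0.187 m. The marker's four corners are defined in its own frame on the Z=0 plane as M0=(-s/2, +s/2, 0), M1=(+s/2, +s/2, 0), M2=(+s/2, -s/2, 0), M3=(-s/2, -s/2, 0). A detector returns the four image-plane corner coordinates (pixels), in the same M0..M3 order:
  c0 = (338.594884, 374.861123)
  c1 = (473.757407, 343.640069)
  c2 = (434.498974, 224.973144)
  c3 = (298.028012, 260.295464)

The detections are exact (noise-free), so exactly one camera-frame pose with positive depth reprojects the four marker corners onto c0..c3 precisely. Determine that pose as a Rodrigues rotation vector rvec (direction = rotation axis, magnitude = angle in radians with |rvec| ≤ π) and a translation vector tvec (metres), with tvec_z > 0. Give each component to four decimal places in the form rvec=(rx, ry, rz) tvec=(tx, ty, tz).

rvec=(0.1084, 0.1289, -0.2933) tvec=(0.1066, 0.0728, 0.8890)

Intrinsics K: fx=668.1, fy=586.8, cx=305.3, cy=253.7
Marker side s = 0.187 m; corners in marker frame (Z=0):
  M0 = (-0.0935, +0.0935, 0)
  M1 = (+0.0935, +0.0935, 0)
  M2 = (+0.0935, -0.0935, 0)
  M3 = (-0.0935, -0.0935, 0)
Detected image corners:
  c0 = (338.594884, 374.861123) px
  c1 = (473.757407, 343.640069) px
  c2 = (434.498974, 224.973144) px
  c3 = (298.028012, 260.295464) px
Planar DLT: solve 8×8 A·h = b for H (H[2,2]=1):
  H  [+664.48125 +251.54138 +385.38801]
  H  [-225.96083 +653.10296 +301.72840]
  H  [-0.15996 +0.09853 +1.00000]
B = K⁻¹H; ‖b₁‖=1.124868, ‖b₂‖=1.124868; λ = 2/(‖b₁‖+‖b₂‖) = 0.888993, sign → tz>0 ⇒ λ=+0.888993
r₁ = λ·B[:,0] = (+0.94916,-0.28085,-0.14220); r₂ = λ·B[:,1] = (+0.29468,+0.95157,+0.08759)
r₃ = r₁×r₂ = (+0.11072,-0.12504,+0.98595); SVD([r₁ r₂ r₃]) → R = UVᵀ:
  R  [+0.94916 +0.29468 +0.11072]
  R  [-0.28085 +0.95157 -0.12504]
  R  [-0.14220 +0.08759 +0.98595]
t = (+0.10657, +0.07276, +0.88899) m
tr R = 2.886687; θ = arccos((tr R − 1)/2) = 0.338230 rad = 19.379°
axis k = ((R−Rᵀ)₃₂, (R−Rᵀ)₁₃, (R−Rᵀ)₂₁) / (2 sinθ) = (+0.320398, +0.381111, -0.867237)
rvec = θ·k = (+0.108368, +0.128903, -0.293326)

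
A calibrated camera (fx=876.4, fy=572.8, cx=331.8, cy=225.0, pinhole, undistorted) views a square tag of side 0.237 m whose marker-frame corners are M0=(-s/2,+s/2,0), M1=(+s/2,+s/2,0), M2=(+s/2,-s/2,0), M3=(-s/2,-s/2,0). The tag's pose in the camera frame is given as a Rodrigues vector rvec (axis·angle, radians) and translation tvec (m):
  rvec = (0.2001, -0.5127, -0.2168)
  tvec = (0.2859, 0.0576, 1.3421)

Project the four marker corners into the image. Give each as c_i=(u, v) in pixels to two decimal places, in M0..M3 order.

c0=(467.35, 312.57) c1=(580.70, 281.64) c2=(567.70, 188.99) c3=(448.03, 213.27)

Intrinsics K: fx=876.4, fy=572.8, cx=331.8, cy=225.0
Marker side s = 0.237 m; corners in marker frame (Z=0):
  M0 = (-0.1185, +0.1185, 0)
  M1 = (+0.1185, +0.1185, 0)
  M2 = (+0.1185, -0.1185, 0)
  M3 = (-0.1185, -0.1185, 0)
rvec = (0.2001, -0.5127, -0.2168), |rvec| = θ = 0.59153 rad = 33.892°
Rodrigues: sinθ=0.55763, 1−cosθ=0.16991; R = I + sinθ·[k]× + (1−cosθ)·[k]×²:
    [+0.84953 +0.15456 -0.50439]
    [-0.25419 +0.95773 -0.13466]
    [+0.46225 +0.24261 +0.85291]
t = (0.2859, 0.0576, 1.3421) m
M0: Pc = R·M0+t = (+0.20355, +0.20121, +1.31607); u = 876.4·(+0.20355)/1.31607 + 331.8 = 467.3452, v = 572.8·(+0.20121)/1.31607 + 225.0 = 312.5750
M1: Pc = R·M1+t = (+0.40488, +0.14097, +1.42563); u = 876.4·(+0.40488)/1.42563 + 331.8 = 580.7020, v = 572.8·(+0.14097)/1.42563 + 225.0 = 281.6399
M2: Pc = R·M2+t = (+0.36825, -0.08601, +1.36813); u = 876.4·(+0.36825)/1.36813 + 331.8 = 567.6977, v = 572.8·(-0.08601)/1.36813 + 225.0 = 188.9884
M3: Pc = R·M3+t = (+0.16692, -0.02577, +1.25857); u = 876.4·(+0.16692)/1.25857 + 331.8 = 448.0302, v = 572.8·(-0.02577)/1.25857 + 225.0 = 213.2718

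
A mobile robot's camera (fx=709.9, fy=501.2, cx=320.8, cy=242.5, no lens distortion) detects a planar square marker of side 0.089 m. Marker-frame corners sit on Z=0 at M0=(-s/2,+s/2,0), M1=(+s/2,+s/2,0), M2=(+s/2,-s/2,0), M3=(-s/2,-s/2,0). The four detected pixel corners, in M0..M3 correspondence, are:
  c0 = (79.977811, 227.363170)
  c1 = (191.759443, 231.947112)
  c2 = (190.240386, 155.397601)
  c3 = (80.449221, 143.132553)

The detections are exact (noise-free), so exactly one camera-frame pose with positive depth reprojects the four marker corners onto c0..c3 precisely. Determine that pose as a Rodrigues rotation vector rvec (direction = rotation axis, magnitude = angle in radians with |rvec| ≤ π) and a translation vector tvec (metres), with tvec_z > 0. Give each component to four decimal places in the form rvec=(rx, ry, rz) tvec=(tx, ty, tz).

Intrinsics K: fx=709.9, fy=501.2, cx=320.8, cy=242.5
Marker side s = 0.089 m; corners in marker frame (Z=0):
  M0 = (-0.0445, +0.0445, 0)
  M1 = (+0.0445, +0.0445, 0)
  M2 = (+0.0445, -0.0445, 0)
  M3 = (-0.0445, -0.0445, 0)
Detected image corners:
  c0 = (79.977811, 227.363170) px
  c1 = (191.759443, 231.947112) px
  c2 = (190.240386, 155.397601) px
  c3 = (80.449221, 143.132553) px
Planar DLT: solve 8×8 A·h = b for H (H[2,2]=1):
  H  [+1393.21400 -21.64694 +138.30414]
  H  [+302.56492 +861.92786 +189.29506]
  H  [+1.09527 -0.20705 +1.00000]
B = K⁻¹H; ‖b₁‖=1.832734, ‖b₂‖=1.832734; λ = 2/(‖b₁‖+‖b₂‖) = 0.545633, sign → tz>0 ⇒ λ=+0.545633
r₁ = λ·B[:,0] = (+0.80077,+0.04024,+0.59762); r₂ = λ·B[:,1] = (+0.03441,+0.99300,-0.11297)
r₃ = r₁×r₂ = (-0.59798,+0.11103,+0.79378); SVD([r₁ r₂ r₃]) → R = UVᵀ:
  R  [+0.80077 +0.03441 -0.59798]
  R  [+0.04024 +0.99300 +0.11103]
  R  [+0.59762 -0.11297 +0.79378]
t = (-0.14027, -0.05792, +0.54563) m
tr R = 2.587558; θ = arccos((tr R − 1)/2) = 0.653799 rad = 37.460°
axis k = ((R−Rᵀ)₃₂, (R−Rᵀ)₁₃, (R−Rᵀ)₂₁) / (2 sinθ) = (-0.184154, -0.982886, +0.004788)
rvec = θ·k = (-0.120400, -0.642610, +0.003130)

rvec=(-0.1204, -0.6426, 0.0031) tvec=(-0.1403, -0.0579, 0.5456)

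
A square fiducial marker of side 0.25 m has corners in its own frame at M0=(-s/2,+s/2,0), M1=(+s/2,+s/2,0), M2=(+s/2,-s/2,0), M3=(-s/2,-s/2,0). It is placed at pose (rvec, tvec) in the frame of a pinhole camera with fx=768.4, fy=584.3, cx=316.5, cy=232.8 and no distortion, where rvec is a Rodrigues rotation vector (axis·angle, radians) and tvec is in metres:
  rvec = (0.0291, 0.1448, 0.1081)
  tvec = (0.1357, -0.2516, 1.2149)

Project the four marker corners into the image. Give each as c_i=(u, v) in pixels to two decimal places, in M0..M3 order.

Intrinsics K: fx=768.4, fy=584.3, cx=316.5, cy=232.8
Marker side s = 0.25 m; corners in marker frame (Z=0):
  M0 = (-0.1250, +0.1250, 0)
  M1 = (+0.1250, +0.1250, 0)
  M2 = (+0.1250, -0.1250, 0)
  M3 = (-0.1250, -0.1250, 0)
rvec = (0.0291, 0.1448, 0.1081), |rvec| = θ = 0.18303 rad = 10.487°
Rodrigues: sinθ=0.18201, 1−cosθ=0.01670; R = I + sinθ·[k]× + (1−cosθ)·[k]×²:
    [+0.98372 -0.10540 +0.14556]
    [+0.10960 +0.99375 -0.02113]
    [-0.14242 +0.03674 +0.98912]
t = (0.1357, -0.2516, 1.2149) m
M0: Pc = R·M0+t = (-0.00044, -0.14108, +1.23730); u = 768.4·(-0.00044)/1.23730 + 316.5 = 316.2271, v = 584.3·(-0.14108)/1.23730 + 232.8 = 166.1760
M1: Pc = R·M1+t = (+0.24549, -0.11368, +1.20169); u = 768.4·(+0.24549)/1.20169 + 316.5 = 473.4746, v = 584.3·(-0.11368)/1.20169 + 232.8 = 177.5245
M2: Pc = R·M2+t = (+0.27184, -0.36212, +1.19250); u = 768.4·(+0.27184)/1.19250 + 316.5 = 491.6620, v = 584.3·(-0.36212)/1.19250 + 232.8 = 55.3698
M3: Pc = R·M3+t = (+0.02591, -0.38952, +1.22811); u = 768.4·(+0.02591)/1.22811 + 316.5 = 332.7111, v = 584.3·(-0.38952)/1.22811 + 232.8 = 47.4781

c0=(316.23, 166.18) c1=(473.47, 177.52) c2=(491.66, 55.37) c3=(332.71, 47.48)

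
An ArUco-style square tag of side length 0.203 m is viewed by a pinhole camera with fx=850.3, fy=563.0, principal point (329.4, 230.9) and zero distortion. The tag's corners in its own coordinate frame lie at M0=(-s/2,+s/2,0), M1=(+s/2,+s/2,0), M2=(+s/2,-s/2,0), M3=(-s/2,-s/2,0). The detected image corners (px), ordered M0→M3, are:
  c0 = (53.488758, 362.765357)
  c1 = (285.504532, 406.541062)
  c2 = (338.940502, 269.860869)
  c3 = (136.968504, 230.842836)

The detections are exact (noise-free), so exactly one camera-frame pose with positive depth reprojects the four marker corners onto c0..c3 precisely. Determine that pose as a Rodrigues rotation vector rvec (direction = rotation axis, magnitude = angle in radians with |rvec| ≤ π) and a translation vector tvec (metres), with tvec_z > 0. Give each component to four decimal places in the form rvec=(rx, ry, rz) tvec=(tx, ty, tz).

rvec=(-0.5362, -0.1018, 0.2716) tvec=(-0.1113, 0.1122, 0.7696)

Intrinsics K: fx=850.3, fy=563.0, cx=329.4, cy=230.9
Marker side s = 0.203 m; corners in marker frame (Z=0):
  M0 = (-0.1015, +0.1015, 0)
  M1 = (+0.1015, +0.1015, 0)
  M2 = (+0.1015, -0.1015, 0)
  M3 = (-0.1015, -0.1015, 0)
Detected image corners:
  c0 = (53.488758, 362.765357) px
  c1 = (285.504532, 406.541062) px
  c2 = (338.940502, 269.860869) px
  c3 = (136.968504, 230.842836) px
Planar DLT: solve 8×8 A·h = b for H (H[2,2]=1):
  H  [+1070.52238 -473.84317 +206.41799]
  H  [+213.46325 +448.33286 +312.99228]
  H  [+0.03256 -0.67177 +1.00000]
B = K⁻¹H; ‖b₁‖=1.299360, ‖b₂‖=1.299360; λ = 2/(‖b₁‖+‖b₂‖) = 0.769609, sign → tz>0 ⇒ λ=+0.769609
r₁ = λ·B[:,0] = (+0.95923,+0.28152,+0.02506); r₂ = λ·B[:,1] = (-0.22859,+0.82490,-0.51700)
r₃ = r₁×r₂ = (-0.16622,+0.49019,+0.85562); SVD([r₁ r₂ r₃]) → R = UVᵀ:
  R  [+0.95923 -0.22859 -0.16622]
  R  [+0.28152 +0.82490 +0.49019]
  R  [+0.02506 -0.51700 +0.85562]
t = (-0.11131, +0.11222, +0.76961) m
tr R = 2.639742; θ = arccos((tr R − 1)/2) = 0.609611 rad = 34.928°
axis k = ((R−Rᵀ)₃₂, (R−Rᵀ)₁₃, (R−Rᵀ)₂₁) / (2 sinθ) = (-0.879572, -0.167036, +0.445481)
rvec = θ·k = (-0.536197, -0.101827, +0.271570)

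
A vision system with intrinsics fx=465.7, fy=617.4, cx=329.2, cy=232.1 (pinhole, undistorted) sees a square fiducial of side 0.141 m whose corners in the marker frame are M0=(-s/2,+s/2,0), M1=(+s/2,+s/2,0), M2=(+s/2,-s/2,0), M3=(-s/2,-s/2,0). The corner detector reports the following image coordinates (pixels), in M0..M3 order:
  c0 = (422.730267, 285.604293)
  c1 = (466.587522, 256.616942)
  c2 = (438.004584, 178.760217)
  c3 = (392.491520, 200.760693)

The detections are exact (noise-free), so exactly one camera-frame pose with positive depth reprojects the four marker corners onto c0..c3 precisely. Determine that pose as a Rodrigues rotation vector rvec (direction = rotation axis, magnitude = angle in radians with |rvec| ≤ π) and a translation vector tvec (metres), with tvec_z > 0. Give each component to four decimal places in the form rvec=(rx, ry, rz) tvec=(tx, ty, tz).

Intrinsics K: fx=465.7, fy=617.4, cx=329.2, cy=232.1
Marker side s = 0.141 m; corners in marker frame (Z=0):
  M0 = (-0.0705, +0.0705, 0)
  M1 = (+0.0705, +0.0705, 0)
  M2 = (+0.0705, -0.0705, 0)
  M3 = (-0.0705, -0.0705, 0)
Detected image corners:
  c0 = (422.730267, 285.604293) px
  c1 = (466.587522, 256.616942) px
  c2 = (438.004584, 178.760217) px
  c3 = (392.491520, 200.760693) px
Planar DLT: solve 8×8 A·h = b for H (H[2,2]=1):
  H  [+563.43108 +159.12276 +430.73772]
  H  [-48.51243 +549.56652 +229.59206]
  H  [+0.57324 -0.11449 +1.00000]
B = K⁻¹H; ‖b₁‖=1.030790, ‖b₂‖=1.030790; λ = 2/(‖b₁‖+‖b₂‖) = 0.970129, sign → tz>0 ⇒ λ=+0.970129
r₁ = λ·B[:,0] = (+0.78060,-0.28529,+0.55612); r₂ = λ·B[:,1] = (+0.41000,+0.90530,-0.11107)
r₃ = r₁×r₂ = (-0.47177,+0.31471,+0.82365); SVD([r₁ r₂ r₃]) → R = UVᵀ:
  R  [+0.78060 +0.41000 -0.47177]
  R  [-0.28529 +0.90530 +0.31471]
  R  [+0.55612 -0.11107 +0.82365]
t = (+0.21152, -0.00394, +0.97013) m
tr R = 2.509547; θ = arccos((tr R − 1)/2) = 0.715488 rad = 40.994°
axis k = ((R−Rᵀ)₃₂, (R−Rᵀ)₁₃, (R−Rᵀ)₂₁) / (2 sinθ) = (-0.324540, -0.783466, -0.529957)
rvec = θ·k = (-0.232205, -0.560560, -0.379177)

rvec=(-0.2322, -0.5606, -0.3792) tvec=(0.2115, -0.0039, 0.9701)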